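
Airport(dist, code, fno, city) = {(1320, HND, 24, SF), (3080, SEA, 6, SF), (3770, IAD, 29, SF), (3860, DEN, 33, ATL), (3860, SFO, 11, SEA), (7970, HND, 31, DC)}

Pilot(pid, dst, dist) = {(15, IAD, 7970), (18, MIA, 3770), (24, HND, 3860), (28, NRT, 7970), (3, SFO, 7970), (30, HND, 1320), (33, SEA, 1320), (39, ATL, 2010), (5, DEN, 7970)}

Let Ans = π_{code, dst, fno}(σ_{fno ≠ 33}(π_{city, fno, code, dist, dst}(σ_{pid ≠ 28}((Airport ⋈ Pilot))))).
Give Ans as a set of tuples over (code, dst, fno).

Natural join on dist: {(1320, HND, 24, SF, 30, HND), (1320, HND, 24, SF, 33, SEA), (3770, IAD, 29, SF, 18, MIA), (3860, DEN, 33, ATL, 24, HND), (3860, SFO, 11, SEA, 24, HND), (7970, HND, 31, DC, 15, IAD), (7970, HND, 31, DC, 28, NRT), (7970, HND, 31, DC, 3, SFO), (7970, HND, 31, DC, 5, DEN)}
Apply σ_{pid ≠ 28}; surviving tuples: {(1320, HND, 24, SF, 30, HND), (1320, HND, 24, SF, 33, SEA), (3770, IAD, 29, SF, 18, MIA), (3860, DEN, 33, ATL, 24, HND), (3860, SFO, 11, SEA, 24, HND), (7970, HND, 31, DC, 15, IAD), (7970, HND, 31, DC, 3, SFO), (7970, HND, 31, DC, 5, DEN)}
π[city, fno, code, dist, dst]: project onto (city, fno, code, dist, dst) → {(ATL, 33, DEN, 3860, HND), (DC, 31, HND, 7970, DEN), (DC, 31, HND, 7970, IAD), (DC, 31, HND, 7970, SFO), (SEA, 11, SFO, 3860, HND), (SF, 24, HND, 1320, HND), (SF, 24, HND, 1320, SEA), (SF, 29, IAD, 3770, MIA)}
Apply σ_{fno ≠ 33}; surviving tuples: {(DC, 31, HND, 7970, DEN), (DC, 31, HND, 7970, IAD), (DC, 31, HND, 7970, SFO), (SEA, 11, SFO, 3860, HND), (SF, 24, HND, 1320, HND), (SF, 24, HND, 1320, SEA), (SF, 29, IAD, 3770, MIA)}
π[code, dst, fno]: project onto (code, dst, fno) → {(HND, DEN, 31), (HND, HND, 24), (HND, IAD, 31), (HND, SEA, 24), (HND, SFO, 31), (IAD, MIA, 29), (SFO, HND, 11)}

{(HND, DEN, 31), (HND, HND, 24), (HND, IAD, 31), (HND, SEA, 24), (HND, SFO, 31), (IAD, MIA, 29), (SFO, HND, 11)}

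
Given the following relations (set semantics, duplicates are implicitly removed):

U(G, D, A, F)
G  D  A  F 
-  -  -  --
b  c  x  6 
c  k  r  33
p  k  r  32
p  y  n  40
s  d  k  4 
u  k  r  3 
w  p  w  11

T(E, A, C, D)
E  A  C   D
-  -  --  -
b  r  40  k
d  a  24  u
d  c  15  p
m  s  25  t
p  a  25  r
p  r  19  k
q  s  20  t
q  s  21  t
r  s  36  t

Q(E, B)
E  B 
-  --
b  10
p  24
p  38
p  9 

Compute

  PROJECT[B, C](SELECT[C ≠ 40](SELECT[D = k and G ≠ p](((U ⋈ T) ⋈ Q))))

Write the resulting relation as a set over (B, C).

U ⋈ T (natural join on D, A): {(c, k, r, 33, b, 40), (c, k, r, 33, p, 19), (p, k, r, 32, b, 40), (p, k, r, 32, p, 19), (u, k, r, 3, b, 40), (u, k, r, 3, p, 19)}
(U ⋈ T) ⋈ Q (natural join on E): {(c, k, r, 33, b, 40, 10), (c, k, r, 33, p, 19, 24), (c, k, r, 33, p, 19, 38), (c, k, r, 33, p, 19, 9), (p, k, r, 32, b, 40, 10), (p, k, r, 32, p, 19, 24), (p, k, r, 32, p, 19, 38), (p, k, r, 32, p, 19, 9), (u, k, r, 3, b, 40, 10), (u, k, r, 3, p, 19, 24), (u, k, r, 3, p, 19, 38), (u, k, r, 3, p, 19, 9)}
Selection D = k and G ≠ p: {(c, k, r, 33, b, 40, 10), (c, k, r, 33, p, 19, 24), (c, k, r, 33, p, 19, 38), (c, k, r, 33, p, 19, 9), (u, k, r, 3, b, 40, 10), (u, k, r, 3, p, 19, 24), (u, k, r, 3, p, 19, 38), (u, k, r, 3, p, 19, 9)}
Selection C ≠ 40: {(c, k, r, 33, p, 19, 24), (c, k, r, 33, p, 19, 38), (c, k, r, 33, p, 19, 9), (u, k, r, 3, p, 19, 24), (u, k, r, 3, p, 19, 38), (u, k, r, 3, p, 19, 9)}
π[B, C]: project onto (B, C) (3 duplicate(s) eliminated) → {(24, 19), (38, 19), (9, 19)}

{(24, 19), (38, 19), (9, 19)}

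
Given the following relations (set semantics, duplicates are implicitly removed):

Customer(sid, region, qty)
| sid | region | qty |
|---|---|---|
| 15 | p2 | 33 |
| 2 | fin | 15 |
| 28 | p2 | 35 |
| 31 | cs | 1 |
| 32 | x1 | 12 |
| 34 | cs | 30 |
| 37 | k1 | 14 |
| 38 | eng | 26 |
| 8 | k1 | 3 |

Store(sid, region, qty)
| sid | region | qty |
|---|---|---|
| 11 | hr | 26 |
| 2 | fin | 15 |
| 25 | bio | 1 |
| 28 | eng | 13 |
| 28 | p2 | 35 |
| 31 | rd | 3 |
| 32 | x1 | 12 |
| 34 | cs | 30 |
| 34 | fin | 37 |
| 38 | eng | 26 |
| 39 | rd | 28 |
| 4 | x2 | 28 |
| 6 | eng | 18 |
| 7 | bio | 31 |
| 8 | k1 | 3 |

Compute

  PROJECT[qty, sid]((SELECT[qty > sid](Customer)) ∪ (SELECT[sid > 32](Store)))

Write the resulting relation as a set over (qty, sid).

{(15, 2), (26, 38), (28, 39), (30, 34), (33, 15), (35, 28), (37, 34)}

σ[qty > sid]: keep tuples satisfying qty > sid → {(15, p2, 33), (2, fin, 15), (28, p2, 35)}
σ[sid > 32]: keep tuples satisfying sid > 32 → {(34, cs, 30), (34, fin, 37), (38, eng, 26), (39, rd, 28)}
Set union of the two operands is {(15, p2, 33), (2, fin, 15), (28, p2, 35), (34, cs, 30), (34, fin, 37), (38, eng, 26), (39, rd, 28)}.
Projecting to qty, sid: {(15, 2), (26, 38), (28, 39), (30, 34), (33, 15), (35, 28), (37, 34)}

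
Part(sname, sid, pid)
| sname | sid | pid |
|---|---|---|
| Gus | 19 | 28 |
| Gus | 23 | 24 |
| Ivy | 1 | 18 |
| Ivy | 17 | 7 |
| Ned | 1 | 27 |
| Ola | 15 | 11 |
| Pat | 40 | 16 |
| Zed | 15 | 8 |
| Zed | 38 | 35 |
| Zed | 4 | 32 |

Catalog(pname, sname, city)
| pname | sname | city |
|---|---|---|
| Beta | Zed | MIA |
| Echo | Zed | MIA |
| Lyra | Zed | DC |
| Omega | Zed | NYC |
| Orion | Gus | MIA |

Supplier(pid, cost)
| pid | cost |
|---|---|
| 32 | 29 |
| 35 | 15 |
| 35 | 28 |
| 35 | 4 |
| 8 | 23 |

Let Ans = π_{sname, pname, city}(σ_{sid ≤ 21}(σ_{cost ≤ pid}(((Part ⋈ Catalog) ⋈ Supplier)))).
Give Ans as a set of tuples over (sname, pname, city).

Part ⋈ Catalog (natural join on sname): {(Gus, 19, 28, Orion, MIA), (Gus, 23, 24, Orion, MIA), (Zed, 15, 8, Beta, MIA), (Zed, 15, 8, Echo, MIA), (Zed, 15, 8, Lyra, DC), (Zed, 15, 8, Omega, NYC), (Zed, 38, 35, Beta, MIA), (Zed, 38, 35, Echo, MIA), (Zed, 38, 35, Lyra, DC), (Zed, 38, 35, Omega, NYC), (Zed, 4, 32, Beta, MIA), (Zed, 4, 32, Echo, MIA), (Zed, 4, 32, Lyra, DC), (Zed, 4, 32, Omega, NYC)}
(Part ⋈ Catalog) ⋈ Supplier (natural join on pid): {(Zed, 15, 8, Beta, MIA, 23), (Zed, 15, 8, Echo, MIA, 23), (Zed, 15, 8, Lyra, DC, 23), (Zed, 15, 8, Omega, NYC, 23), (Zed, 38, 35, Beta, MIA, 15), (Zed, 38, 35, Beta, MIA, 28), (Zed, 38, 35, Beta, MIA, 4), (Zed, 38, 35, Echo, MIA, 15), (Zed, 38, 35, Echo, MIA, 28), (Zed, 38, 35, Echo, MIA, 4), (Zed, 38, 35, Lyra, DC, 15), (Zed, 38, 35, Lyra, DC, 28), (Zed, 38, 35, Lyra, DC, 4), (Zed, 38, 35, Omega, NYC, 15), (Zed, 38, 35, Omega, NYC, 28), (Zed, 38, 35, Omega, NYC, 4), (Zed, 4, 32, Beta, MIA, 29), (Zed, 4, 32, Echo, MIA, 29), (Zed, 4, 32, Lyra, DC, 29), (Zed, 4, 32, Omega, NYC, 29)}
Apply σ_{cost ≤ pid}; surviving tuples: {(Zed, 38, 35, Beta, MIA, 15), (Zed, 38, 35, Beta, MIA, 28), (Zed, 38, 35, Beta, MIA, 4), (Zed, 38, 35, Echo, MIA, 15), (Zed, 38, 35, Echo, MIA, 28), (Zed, 38, 35, Echo, MIA, 4), (Zed, 38, 35, Lyra, DC, 15), (Zed, 38, 35, Lyra, DC, 28), (Zed, 38, 35, Lyra, DC, 4), (Zed, 38, 35, Omega, NYC, 15), (Zed, 38, 35, Omega, NYC, 28), (Zed, 38, 35, Omega, NYC, 4), (Zed, 4, 32, Beta, MIA, 29), (Zed, 4, 32, Echo, MIA, 29), (Zed, 4, 32, Lyra, DC, 29), (Zed, 4, 32, Omega, NYC, 29)}
Apply σ_{sid ≤ 21}; surviving tuples: {(Zed, 4, 32, Beta, MIA, 29), (Zed, 4, 32, Echo, MIA, 29), (Zed, 4, 32, Lyra, DC, 29), (Zed, 4, 32, Omega, NYC, 29)}
Projecting to sname, pname, city: {(Zed, Beta, MIA), (Zed, Echo, MIA), (Zed, Lyra, DC), (Zed, Omega, NYC)}

{(Zed, Beta, MIA), (Zed, Echo, MIA), (Zed, Lyra, DC), (Zed, Omega, NYC)}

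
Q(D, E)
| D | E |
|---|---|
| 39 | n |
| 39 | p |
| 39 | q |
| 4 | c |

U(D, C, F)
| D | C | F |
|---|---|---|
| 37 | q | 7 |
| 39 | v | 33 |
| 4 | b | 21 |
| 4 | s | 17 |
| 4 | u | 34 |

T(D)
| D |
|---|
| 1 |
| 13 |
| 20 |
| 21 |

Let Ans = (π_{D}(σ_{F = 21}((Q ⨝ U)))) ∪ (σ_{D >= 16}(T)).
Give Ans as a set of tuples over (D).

Natural join on D: {(39, n, v, 33), (39, p, v, 33), (39, q, v, 33), (4, c, b, 21), (4, c, s, 17), (4, c, u, 34)}
Apply σ_{F = 21}; surviving tuples: {(4, c, b, 21)}
π[D]: project onto (D) → {4}
Apply σ_{D >= 16}; surviving tuples: {20, 21}
Union: {4} with {20, 21} → {20, 21, 4}

{20, 21, 4}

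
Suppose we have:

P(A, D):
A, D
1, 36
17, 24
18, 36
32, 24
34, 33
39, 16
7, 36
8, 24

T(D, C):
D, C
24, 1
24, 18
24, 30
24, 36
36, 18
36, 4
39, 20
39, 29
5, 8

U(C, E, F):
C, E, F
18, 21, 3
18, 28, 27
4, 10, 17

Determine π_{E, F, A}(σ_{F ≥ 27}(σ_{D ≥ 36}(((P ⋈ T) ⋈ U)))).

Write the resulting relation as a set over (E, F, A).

{(28, 27, 1), (28, 27, 18), (28, 27, 7)}

Natural join on D: {(1, 36, 18), (1, 36, 4), (17, 24, 1), (17, 24, 18), (17, 24, 30), (17, 24, 36), (18, 36, 18), (18, 36, 4), (32, 24, 1), (32, 24, 18), (32, 24, 30), (32, 24, 36), (7, 36, 18), (7, 36, 4), (8, 24, 1), (8, 24, 18), (8, 24, 30), (8, 24, 36)}
Natural join on C: {(1, 36, 18, 21, 3), (1, 36, 18, 28, 27), (1, 36, 4, 10, 17), (17, 24, 18, 21, 3), (17, 24, 18, 28, 27), (18, 36, 18, 21, 3), (18, 36, 18, 28, 27), (18, 36, 4, 10, 17), (32, 24, 18, 21, 3), (32, 24, 18, 28, 27), (7, 36, 18, 21, 3), (7, 36, 18, 28, 27), (7, 36, 4, 10, 17), (8, 24, 18, 21, 3), (8, 24, 18, 28, 27)}
Filtering on D ≥ 36 leaves {(1, 36, 18, 21, 3), (1, 36, 18, 28, 27), (1, 36, 4, 10, 17), (18, 36, 18, 21, 3), (18, 36, 18, 28, 27), (18, 36, 4, 10, 17), (7, 36, 18, 21, 3), (7, 36, 18, 28, 27), (7, 36, 4, 10, 17)}.
Filtering on F ≥ 27 leaves {(1, 36, 18, 28, 27), (18, 36, 18, 28, 27), (7, 36, 18, 28, 27)}.
Projecting to E, F, A: {(28, 27, 1), (28, 27, 18), (28, 27, 7)}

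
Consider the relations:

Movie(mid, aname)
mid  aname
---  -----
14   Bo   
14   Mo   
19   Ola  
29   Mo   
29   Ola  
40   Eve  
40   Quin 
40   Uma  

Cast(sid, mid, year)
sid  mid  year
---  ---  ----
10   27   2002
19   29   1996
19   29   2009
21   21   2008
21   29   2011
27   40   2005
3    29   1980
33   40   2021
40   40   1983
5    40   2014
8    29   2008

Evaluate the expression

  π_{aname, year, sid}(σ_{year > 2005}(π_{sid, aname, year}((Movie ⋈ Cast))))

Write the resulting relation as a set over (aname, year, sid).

{(Eve, 2014, 5), (Eve, 2021, 33), (Mo, 2008, 8), (Mo, 2009, 19), (Mo, 2011, 21), (Ola, 2008, 8), (Ola, 2009, 19), (Ola, 2011, 21), (Quin, 2014, 5), (Quin, 2021, 33), (Uma, 2014, 5), (Uma, 2021, 33)}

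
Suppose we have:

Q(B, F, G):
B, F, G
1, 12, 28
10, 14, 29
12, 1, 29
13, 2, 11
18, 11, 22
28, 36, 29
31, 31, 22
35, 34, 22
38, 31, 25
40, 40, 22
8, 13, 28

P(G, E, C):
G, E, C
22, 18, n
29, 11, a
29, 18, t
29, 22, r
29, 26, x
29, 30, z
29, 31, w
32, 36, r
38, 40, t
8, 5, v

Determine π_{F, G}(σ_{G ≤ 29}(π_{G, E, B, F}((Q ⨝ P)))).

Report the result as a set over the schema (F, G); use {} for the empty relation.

{(1, 29), (11, 22), (14, 29), (31, 22), (34, 22), (36, 29), (40, 22)}

Natural join on G: {(10, 14, 29, 11, a), (10, 14, 29, 18, t), (10, 14, 29, 22, r), (10, 14, 29, 26, x), (10, 14, 29, 30, z), (10, 14, 29, 31, w), (12, 1, 29, 11, a), (12, 1, 29, 18, t), (12, 1, 29, 22, r), (12, 1, 29, 26, x), (12, 1, 29, 30, z), (12, 1, 29, 31, w), (18, 11, 22, 18, n), (28, 36, 29, 11, a), (28, 36, 29, 18, t), (28, 36, 29, 22, r), (28, 36, 29, 26, x), (28, 36, 29, 30, z), (28, 36, 29, 31, w), (31, 31, 22, 18, n), (35, 34, 22, 18, n), (40, 40, 22, 18, n)}
Keep only column(s) G, E, B, F: {(22, 18, 18, 11), (22, 18, 31, 31), (22, 18, 35, 34), (22, 18, 40, 40), (29, 11, 10, 14), (29, 11, 12, 1), (29, 11, 28, 36), (29, 18, 10, 14), (29, 18, 12, 1), (29, 18, 28, 36), (29, 22, 10, 14), (29, 22, 12, 1), (29, 22, 28, 36), (29, 26, 10, 14), (29, 26, 12, 1), (29, 26, 28, 36), (29, 30, 10, 14), (29, 30, 12, 1), (29, 30, 28, 36), (29, 31, 10, 14), (29, 31, 12, 1), (29, 31, 28, 36)}
Filtering on G ≤ 29 leaves {(22, 18, 18, 11), (22, 18, 31, 31), (22, 18, 35, 34), (22, 18, 40, 40), (29, 11, 10, 14), (29, 11, 12, 1), (29, 11, 28, 36), (29, 18, 10, 14), (29, 18, 12, 1), (29, 18, 28, 36), (29, 22, 10, 14), (29, 22, 12, 1), (29, 22, 28, 36), (29, 26, 10, 14), (29, 26, 12, 1), (29, 26, 28, 36), (29, 30, 10, 14), (29, 30, 12, 1), (29, 30, 28, 36), (29, 31, 10, 14), (29, 31, 12, 1), (29, 31, 28, 36)}.
Keep only column(s) F, G (15 duplicate(s) eliminated): {(1, 29), (11, 22), (14, 29), (31, 22), (34, 22), (36, 29), (40, 22)}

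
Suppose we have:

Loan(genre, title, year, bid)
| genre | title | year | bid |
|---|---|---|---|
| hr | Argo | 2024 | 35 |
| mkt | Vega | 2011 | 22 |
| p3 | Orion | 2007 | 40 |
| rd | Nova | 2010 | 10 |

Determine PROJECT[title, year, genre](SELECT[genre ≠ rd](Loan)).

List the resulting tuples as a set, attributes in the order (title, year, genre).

Selection genre ≠ rd: {(hr, Argo, 2024, 35), (mkt, Vega, 2011, 22), (p3, Orion, 2007, 40)}
Projecting to title, year, genre: {(Argo, 2024, hr), (Orion, 2007, p3), (Vega, 2011, mkt)}

{(Argo, 2024, hr), (Orion, 2007, p3), (Vega, 2011, mkt)}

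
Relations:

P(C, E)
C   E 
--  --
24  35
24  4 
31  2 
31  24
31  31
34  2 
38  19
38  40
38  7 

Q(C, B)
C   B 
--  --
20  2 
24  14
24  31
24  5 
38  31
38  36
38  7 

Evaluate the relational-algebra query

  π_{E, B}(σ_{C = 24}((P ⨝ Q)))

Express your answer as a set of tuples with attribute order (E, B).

{(35, 14), (35, 31), (35, 5), (4, 14), (4, 31), (4, 5)}

P ⋈ Q (natural join on C): {(24, 35, 14), (24, 35, 31), (24, 35, 5), (24, 4, 14), (24, 4, 31), (24, 4, 5), (38, 19, 31), (38, 19, 36), (38, 19, 7), (38, 40, 31), (38, 40, 36), (38, 40, 7), (38, 7, 31), (38, 7, 36), (38, 7, 7)}
Selection C = 24: {(24, 35, 14), (24, 35, 31), (24, 35, 5), (24, 4, 14), (24, 4, 31), (24, 4, 5)}
Projecting to E, B: {(35, 14), (35, 31), (35, 5), (4, 14), (4, 31), (4, 5)}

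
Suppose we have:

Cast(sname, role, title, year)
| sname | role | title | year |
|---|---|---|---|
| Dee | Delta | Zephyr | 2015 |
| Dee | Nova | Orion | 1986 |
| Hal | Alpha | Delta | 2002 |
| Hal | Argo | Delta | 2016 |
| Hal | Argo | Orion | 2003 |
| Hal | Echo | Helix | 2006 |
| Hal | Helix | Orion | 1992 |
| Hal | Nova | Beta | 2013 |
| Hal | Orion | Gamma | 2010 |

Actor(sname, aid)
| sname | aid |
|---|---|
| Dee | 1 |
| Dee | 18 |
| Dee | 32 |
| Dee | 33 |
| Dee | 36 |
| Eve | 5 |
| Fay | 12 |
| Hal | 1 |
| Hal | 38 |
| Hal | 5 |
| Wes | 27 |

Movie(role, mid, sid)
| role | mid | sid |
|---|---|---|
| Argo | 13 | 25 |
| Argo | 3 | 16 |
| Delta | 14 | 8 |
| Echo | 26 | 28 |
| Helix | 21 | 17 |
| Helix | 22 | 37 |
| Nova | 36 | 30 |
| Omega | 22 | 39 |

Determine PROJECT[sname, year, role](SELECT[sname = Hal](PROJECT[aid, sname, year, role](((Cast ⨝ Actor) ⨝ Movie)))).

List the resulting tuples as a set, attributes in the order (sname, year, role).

Natural join on sname: {(Dee, Delta, Zephyr, 2015, 1), (Dee, Delta, Zephyr, 2015, 18), (Dee, Delta, Zephyr, 2015, 32), (Dee, Delta, Zephyr, 2015, 33), (Dee, Delta, Zephyr, 2015, 36), (Dee, Nova, Orion, 1986, 1), (Dee, Nova, Orion, 1986, 18), (Dee, Nova, Orion, 1986, 32), (Dee, Nova, Orion, 1986, 33), (Dee, Nova, Orion, 1986, 36), (Hal, Alpha, Delta, 2002, 1), (Hal, Alpha, Delta, 2002, 38), (Hal, Alpha, Delta, 2002, 5), (Hal, Argo, Delta, 2016, 1), (Hal, Argo, Delta, 2016, 38), (Hal, Argo, Delta, 2016, 5), (Hal, Argo, Orion, 2003, 1), (Hal, Argo, Orion, 2003, 38), (Hal, Argo, Orion, 2003, 5), (Hal, Echo, Helix, 2006, 1), (Hal, Echo, Helix, 2006, 38), (Hal, Echo, Helix, 2006, 5), (Hal, Helix, Orion, 1992, 1), (Hal, Helix, Orion, 1992, 38), (Hal, Helix, Orion, 1992, 5), (Hal, Nova, Beta, 2013, 1), (Hal, Nova, Beta, 2013, 38), (Hal, Nova, Beta, 2013, 5), (Hal, Orion, Gamma, 2010, 1), (Hal, Orion, Gamma, 2010, 38), (Hal, Orion, Gamma, 2010, 5)}
Natural join on role: {(Dee, Delta, Zephyr, 2015, 1, 14, 8), (Dee, Delta, Zephyr, 2015, 18, 14, 8), (Dee, Delta, Zephyr, 2015, 32, 14, 8), (Dee, Delta, Zephyr, 2015, 33, 14, 8), (Dee, Delta, Zephyr, 2015, 36, 14, 8), (Dee, Nova, Orion, 1986, 1, 36, 30), (Dee, Nova, Orion, 1986, 18, 36, 30), (Dee, Nova, Orion, 1986, 32, 36, 30), (Dee, Nova, Orion, 1986, 33, 36, 30), (Dee, Nova, Orion, 1986, 36, 36, 30), (Hal, Argo, Delta, 2016, 1, 13, 25), (Hal, Argo, Delta, 2016, 1, 3, 16), (Hal, Argo, Delta, 2016, 38, 13, 25), (Hal, Argo, Delta, 2016, 38, 3, 16), (Hal, Argo, Delta, 2016, 5, 13, 25), (Hal, Argo, Delta, 2016, 5, 3, 16), (Hal, Argo, Orion, 2003, 1, 13, 25), (Hal, Argo, Orion, 2003, 1, 3, 16), (Hal, Argo, Orion, 2003, 38, 13, 25), (Hal, Argo, Orion, 2003, 38, 3, 16), (Hal, Argo, Orion, 2003, 5, 13, 25), (Hal, Argo, Orion, 2003, 5, 3, 16), (Hal, Echo, Helix, 2006, 1, 26, 28), (Hal, Echo, Helix, 2006, 38, 26, 28), (Hal, Echo, Helix, 2006, 5, 26, 28), (Hal, Helix, Orion, 1992, 1, 21, 17), (Hal, Helix, Orion, 1992, 1, 22, 37), (Hal, Helix, Orion, 1992, 38, 21, 17), (Hal, Helix, Orion, 1992, 38, 22, 37), (Hal, Helix, Orion, 1992, 5, 21, 17), (Hal, Helix, Orion, 1992, 5, 22, 37), (Hal, Nova, Beta, 2013, 1, 36, 30), (Hal, Nova, Beta, 2013, 38, 36, 30), (Hal, Nova, Beta, 2013, 5, 36, 30)}
π[aid, sname, year, role]: project onto (aid, sname, year, role) (9 duplicate(s) eliminated) → {(1, Dee, 1986, Nova), (1, Dee, 2015, Delta), (1, Hal, 1992, Helix), (1, Hal, 2003, Argo), (1, Hal, 2006, Echo), (1, Hal, 2013, Nova), (1, Hal, 2016, Argo), (18, Dee, 1986, Nova), (18, Dee, 2015, Delta), (32, Dee, 1986, Nova), (32, Dee, 2015, Delta), (33, Dee, 1986, Nova), (33, Dee, 2015, Delta), (36, Dee, 1986, Nova), (36, Dee, 2015, Delta), (38, Hal, 1992, Helix), (38, Hal, 2003, Argo), (38, Hal, 2006, Echo), (38, Hal, 2013, Nova), (38, Hal, 2016, Argo), (5, Hal, 1992, Helix), (5, Hal, 2003, Argo), (5, Hal, 2006, Echo), (5, Hal, 2013, Nova), (5, Hal, 2016, Argo)}
Selection sname = Hal: {(1, Hal, 1992, Helix), (1, Hal, 2003, Argo), (1, Hal, 2006, Echo), (1, Hal, 2013, Nova), (1, Hal, 2016, Argo), (38, Hal, 1992, Helix), (38, Hal, 2003, Argo), (38, Hal, 2006, Echo), (38, Hal, 2013, Nova), (38, Hal, 2016, Argo), (5, Hal, 1992, Helix), (5, Hal, 2003, Argo), (5, Hal, 2006, Echo), (5, Hal, 2013, Nova), (5, Hal, 2016, Argo)}
π[sname, year, role]: project onto (sname, year, role) (10 duplicate(s) eliminated) → {(Hal, 1992, Helix), (Hal, 2003, Argo), (Hal, 2006, Echo), (Hal, 2013, Nova), (Hal, 2016, Argo)}

{(Hal, 1992, Helix), (Hal, 2003, Argo), (Hal, 2006, Echo), (Hal, 2013, Nova), (Hal, 2016, Argo)}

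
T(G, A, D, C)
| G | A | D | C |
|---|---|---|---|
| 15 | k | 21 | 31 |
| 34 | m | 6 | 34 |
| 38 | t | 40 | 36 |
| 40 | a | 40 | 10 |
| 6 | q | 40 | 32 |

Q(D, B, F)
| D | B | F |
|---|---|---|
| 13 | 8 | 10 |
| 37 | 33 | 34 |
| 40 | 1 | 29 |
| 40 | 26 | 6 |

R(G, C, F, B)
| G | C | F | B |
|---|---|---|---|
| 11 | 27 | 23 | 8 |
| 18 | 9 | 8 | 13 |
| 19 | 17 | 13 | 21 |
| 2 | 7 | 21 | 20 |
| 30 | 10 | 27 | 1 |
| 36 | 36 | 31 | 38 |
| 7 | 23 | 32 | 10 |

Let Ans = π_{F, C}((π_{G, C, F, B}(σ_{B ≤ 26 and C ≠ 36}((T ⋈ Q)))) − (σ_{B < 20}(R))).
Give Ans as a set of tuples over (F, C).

Joining T and Q on D yields {(38, t, 40, 36, 1, 29), (38, t, 40, 36, 26, 6), (40, a, 40, 10, 1, 29), (40, a, 40, 10, 26, 6), (6, q, 40, 32, 1, 29), (6, q, 40, 32, 26, 6)}.
Apply σ_{B ≤ 26 and C ≠ 36}; surviving tuples: {(40, a, 40, 10, 1, 29), (40, a, 40, 10, 26, 6), (6, q, 40, 32, 1, 29), (6, q, 40, 32, 26, 6)}
π_{G, C, F, B} gives {(40, 10, 29, 1), (40, 10, 6, 26), (6, 32, 29, 1), (6, 32, 6, 26)}.
Apply σ_{B < 20}; surviving tuples: {(11, 27, 23, 8), (18, 9, 8, 13), (30, 10, 27, 1), (7, 23, 32, 10)}
Taking the difference: {(40, 10, 29, 1), (40, 10, 6, 26), (6, 32, 29, 1), (6, 32, 6, 26)}
π_{F, C} gives {(29, 10), (29, 32), (6, 10), (6, 32)}.

{(29, 10), (29, 32), (6, 10), (6, 32)}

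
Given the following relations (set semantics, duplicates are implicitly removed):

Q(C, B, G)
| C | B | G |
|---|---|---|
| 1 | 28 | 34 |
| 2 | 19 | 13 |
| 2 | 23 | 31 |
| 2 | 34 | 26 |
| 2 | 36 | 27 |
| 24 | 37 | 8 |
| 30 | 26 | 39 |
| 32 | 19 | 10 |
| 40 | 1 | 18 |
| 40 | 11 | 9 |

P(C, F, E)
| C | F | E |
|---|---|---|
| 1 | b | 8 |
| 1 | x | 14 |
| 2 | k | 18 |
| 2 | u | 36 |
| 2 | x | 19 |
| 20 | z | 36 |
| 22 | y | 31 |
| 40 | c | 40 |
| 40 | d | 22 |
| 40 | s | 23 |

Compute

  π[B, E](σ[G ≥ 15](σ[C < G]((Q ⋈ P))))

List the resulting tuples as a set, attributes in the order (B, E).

{(23, 18), (23, 19), (23, 36), (28, 14), (28, 8), (34, 18), (34, 19), (34, 36), (36, 18), (36, 19), (36, 36)}

Q ⋈ P (natural join on C): {(1, 28, 34, b, 8), (1, 28, 34, x, 14), (2, 19, 13, k, 18), (2, 19, 13, u, 36), (2, 19, 13, x, 19), (2, 23, 31, k, 18), (2, 23, 31, u, 36), (2, 23, 31, x, 19), (2, 34, 26, k, 18), (2, 34, 26, u, 36), (2, 34, 26, x, 19), (2, 36, 27, k, 18), (2, 36, 27, u, 36), (2, 36, 27, x, 19), (40, 1, 18, c, 40), (40, 1, 18, d, 22), (40, 1, 18, s, 23), (40, 11, 9, c, 40), (40, 11, 9, d, 22), (40, 11, 9, s, 23)}
Filtering on C < G leaves {(1, 28, 34, b, 8), (1, 28, 34, x, 14), (2, 19, 13, k, 18), (2, 19, 13, u, 36), (2, 19, 13, x, 19), (2, 23, 31, k, 18), (2, 23, 31, u, 36), (2, 23, 31, x, 19), (2, 34, 26, k, 18), (2, 34, 26, u, 36), (2, 34, 26, x, 19), (2, 36, 27, k, 18), (2, 36, 27, u, 36), (2, 36, 27, x, 19)}.
Filtering on G ≥ 15 leaves {(1, 28, 34, b, 8), (1, 28, 34, x, 14), (2, 23, 31, k, 18), (2, 23, 31, u, 36), (2, 23, 31, x, 19), (2, 34, 26, k, 18), (2, 34, 26, u, 36), (2, 34, 26, x, 19), (2, 36, 27, k, 18), (2, 36, 27, u, 36), (2, 36, 27, x, 19)}.
Projecting to B, E: {(23, 18), (23, 19), (23, 36), (28, 14), (28, 8), (34, 18), (34, 19), (34, 36), (36, 18), (36, 19), (36, 36)}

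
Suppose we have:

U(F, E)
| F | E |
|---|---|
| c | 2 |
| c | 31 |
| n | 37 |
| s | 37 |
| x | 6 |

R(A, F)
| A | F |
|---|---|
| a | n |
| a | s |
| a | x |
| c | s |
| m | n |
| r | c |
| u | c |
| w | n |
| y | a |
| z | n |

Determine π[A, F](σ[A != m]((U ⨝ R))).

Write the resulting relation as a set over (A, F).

{(a, n), (a, s), (a, x), (c, s), (r, c), (u, c), (w, n), (z, n)}

Joining U and R on F yields {(c, 2, r), (c, 2, u), (c, 31, r), (c, 31, u), (n, 37, a), (n, 37, m), (n, 37, w), (n, 37, z), (s, 37, a), (s, 37, c), (x, 6, a)}.
σ[A != m]: keep tuples satisfying A != m → {(c, 2, r), (c, 2, u), (c, 31, r), (c, 31, u), (n, 37, a), (n, 37, w), (n, 37, z), (s, 37, a), (s, 37, c), (x, 6, a)}
π_{A, F} gives {(a, n), (a, s), (a, x), (c, s), (r, c), (u, c), (w, n), (z, n)} (2 duplicate(s) eliminated).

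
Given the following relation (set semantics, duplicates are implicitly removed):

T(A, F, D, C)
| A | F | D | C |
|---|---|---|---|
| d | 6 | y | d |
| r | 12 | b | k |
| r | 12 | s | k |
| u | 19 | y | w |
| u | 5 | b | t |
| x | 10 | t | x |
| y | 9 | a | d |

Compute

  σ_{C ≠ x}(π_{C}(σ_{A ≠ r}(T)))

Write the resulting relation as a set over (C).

{d, t, w}

σ[A ≠ r]: keep tuples satisfying A ≠ r → {(d, 6, y, d), (u, 19, y, w), (u, 5, b, t), (x, 10, t, x), (y, 9, a, d)}
Projecting to C (1 duplicate(s) eliminated): {d, t, w, x}
σ[C ≠ x]: keep tuples satisfying C ≠ x → {d, t, w}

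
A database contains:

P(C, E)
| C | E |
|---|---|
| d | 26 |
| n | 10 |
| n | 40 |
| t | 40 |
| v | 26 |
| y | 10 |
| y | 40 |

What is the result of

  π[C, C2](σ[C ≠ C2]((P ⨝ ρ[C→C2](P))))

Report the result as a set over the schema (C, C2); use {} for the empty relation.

{(d, v), (n, t), (n, y), (t, n), (t, y), (v, d), (y, n), (y, t)}

ρ[C→C2]: schema becomes (C2, E); tuples unchanged.
Joining P and ρ[C→C2](P) on E yields {(d, 26, d), (d, 26, v), (n, 10, n), (n, 10, y), (n, 40, n), (n, 40, t), (n, 40, y), (t, 40, n), (t, 40, t), (t, 40, y), (v, 26, d), (v, 26, v), (y, 10, n), (y, 10, y), (y, 40, n), (y, 40, t), (y, 40, y)}.
σ[C ≠ C2]: keep tuples satisfying C ≠ C2 → {(d, 26, v), (n, 10, y), (n, 40, t), (n, 40, y), (t, 40, n), (t, 40, y), (v, 26, d), (y, 10, n), (y, 40, n), (y, 40, t)}
Projecting to C, C2 (2 duplicate(s) eliminated): {(d, v), (n, t), (n, y), (t, n), (t, y), (v, d), (y, n), (y, t)}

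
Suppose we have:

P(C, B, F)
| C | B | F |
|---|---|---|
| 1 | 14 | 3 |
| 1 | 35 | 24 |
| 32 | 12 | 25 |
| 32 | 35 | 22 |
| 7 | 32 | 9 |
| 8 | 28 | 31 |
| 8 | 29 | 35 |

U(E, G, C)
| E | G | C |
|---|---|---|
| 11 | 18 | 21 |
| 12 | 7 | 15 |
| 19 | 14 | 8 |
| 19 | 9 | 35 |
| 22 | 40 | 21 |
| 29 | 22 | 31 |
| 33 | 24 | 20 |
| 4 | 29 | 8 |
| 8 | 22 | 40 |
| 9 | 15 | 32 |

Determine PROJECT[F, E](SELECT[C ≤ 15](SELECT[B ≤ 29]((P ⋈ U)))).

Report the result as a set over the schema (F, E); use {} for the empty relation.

Natural join on C: {(32, 12, 25, 9, 15), (32, 35, 22, 9, 15), (8, 28, 31, 19, 14), (8, 28, 31, 4, 29), (8, 29, 35, 19, 14), (8, 29, 35, 4, 29)}
Apply σ_{B ≤ 29}; surviving tuples: {(32, 12, 25, 9, 15), (8, 28, 31, 19, 14), (8, 28, 31, 4, 29), (8, 29, 35, 19, 14), (8, 29, 35, 4, 29)}
Apply σ_{C ≤ 15}; surviving tuples: {(8, 28, 31, 19, 14), (8, 28, 31, 4, 29), (8, 29, 35, 19, 14), (8, 29, 35, 4, 29)}
π_{F, E} gives {(31, 19), (31, 4), (35, 19), (35, 4)}.

{(31, 19), (31, 4), (35, 19), (35, 4)}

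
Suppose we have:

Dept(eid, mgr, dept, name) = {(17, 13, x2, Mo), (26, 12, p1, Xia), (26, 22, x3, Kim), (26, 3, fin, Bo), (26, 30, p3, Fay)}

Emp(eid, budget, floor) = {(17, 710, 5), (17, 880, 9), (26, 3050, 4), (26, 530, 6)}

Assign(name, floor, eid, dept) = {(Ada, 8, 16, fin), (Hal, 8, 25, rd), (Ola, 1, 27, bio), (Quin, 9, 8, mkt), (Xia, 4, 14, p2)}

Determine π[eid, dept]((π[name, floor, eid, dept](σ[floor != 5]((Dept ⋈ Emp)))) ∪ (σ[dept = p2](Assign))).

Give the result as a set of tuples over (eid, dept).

Natural join on eid: {(17, 13, x2, Mo, 710, 5), (17, 13, x2, Mo, 880, 9), (26, 12, p1, Xia, 3050, 4), (26, 12, p1, Xia, 530, 6), (26, 22, x3, Kim, 3050, 4), (26, 22, x3, Kim, 530, 6), (26, 3, fin, Bo, 3050, 4), (26, 3, fin, Bo, 530, 6), (26, 30, p3, Fay, 3050, 4), (26, 30, p3, Fay, 530, 6)}
Apply σ_{floor != 5}; surviving tuples: {(17, 13, x2, Mo, 880, 9), (26, 12, p1, Xia, 3050, 4), (26, 12, p1, Xia, 530, 6), (26, 22, x3, Kim, 3050, 4), (26, 22, x3, Kim, 530, 6), (26, 3, fin, Bo, 3050, 4), (26, 3, fin, Bo, 530, 6), (26, 30, p3, Fay, 3050, 4), (26, 30, p3, Fay, 530, 6)}
Projecting to name, floor, eid, dept: {(Bo, 4, 26, fin), (Bo, 6, 26, fin), (Fay, 4, 26, p3), (Fay, 6, 26, p3), (Kim, 4, 26, x3), (Kim, 6, 26, x3), (Mo, 9, 17, x2), (Xia, 4, 26, p1), (Xia, 6, 26, p1)}
Apply σ_{dept = p2}; surviving tuples: {(Xia, 4, 14, p2)}
Union: {(Bo, 4, 26, fin), (Bo, 6, 26, fin), (Fay, 4, 26, p3), (Fay, 6, 26, p3), (Kim, 4, 26, x3), (Kim, 6, 26, x3), (Mo, 9, 17, x2), (Xia, 4, 26, p1), (Xia, 6, 26, p1)} with {(Xia, 4, 14, p2)} → {(Bo, 4, 26, fin), (Bo, 6, 26, fin), (Fay, 4, 26, p3), (Fay, 6, 26, p3), (Kim, 4, 26, x3), (Kim, 6, 26, x3), (Mo, 9, 17, x2), (Xia, 4, 14, p2), (Xia, 4, 26, p1), (Xia, 6, 26, p1)}
Projecting to eid, dept (4 duplicate(s) eliminated): {(14, p2), (17, x2), (26, fin), (26, p1), (26, p3), (26, x3)}

{(14, p2), (17, x2), (26, fin), (26, p1), (26, p3), (26, x3)}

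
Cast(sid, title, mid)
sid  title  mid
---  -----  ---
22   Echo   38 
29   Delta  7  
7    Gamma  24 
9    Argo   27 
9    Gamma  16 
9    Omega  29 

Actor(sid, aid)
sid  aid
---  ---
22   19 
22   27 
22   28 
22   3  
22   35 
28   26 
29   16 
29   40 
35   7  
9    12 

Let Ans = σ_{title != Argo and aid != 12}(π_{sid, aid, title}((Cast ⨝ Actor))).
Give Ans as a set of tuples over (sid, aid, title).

Joining Cast and Actor on sid yields {(22, Echo, 38, 19), (22, Echo, 38, 27), (22, Echo, 38, 28), (22, Echo, 38, 3), (22, Echo, 38, 35), (29, Delta, 7, 16), (29, Delta, 7, 40), (9, Argo, 27, 12), (9, Gamma, 16, 12), (9, Omega, 29, 12)}.
π_{sid, aid, title} gives {(22, 19, Echo), (22, 27, Echo), (22, 28, Echo), (22, 3, Echo), (22, 35, Echo), (29, 16, Delta), (29, 40, Delta), (9, 12, Argo), (9, 12, Gamma), (9, 12, Omega)}.
Apply σ_{title != Argo and aid != 12}; surviving tuples: {(22, 19, Echo), (22, 27, Echo), (22, 28, Echo), (22, 3, Echo), (22, 35, Echo), (29, 16, Delta), (29, 40, Delta)}

{(22, 19, Echo), (22, 27, Echo), (22, 28, Echo), (22, 3, Echo), (22, 35, Echo), (29, 16, Delta), (29, 40, Delta)}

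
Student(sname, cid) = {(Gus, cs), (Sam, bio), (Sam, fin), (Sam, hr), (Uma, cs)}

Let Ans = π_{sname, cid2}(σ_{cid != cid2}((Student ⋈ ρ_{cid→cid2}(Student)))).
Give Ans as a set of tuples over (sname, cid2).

{(Sam, bio), (Sam, fin), (Sam, hr)}

ρ[cid→cid2]: schema becomes (sname, cid2); tuples unchanged.
Natural join on sname: {(Gus, cs, cs), (Sam, bio, bio), (Sam, bio, fin), (Sam, bio, hr), (Sam, fin, bio), (Sam, fin, fin), (Sam, fin, hr), (Sam, hr, bio), (Sam, hr, fin), (Sam, hr, hr), (Uma, cs, cs)}
Filtering on cid != cid2 leaves {(Sam, bio, fin), (Sam, bio, hr), (Sam, fin, bio), (Sam, fin, hr), (Sam, hr, bio), (Sam, hr, fin)}.
π[sname, cid2]: project onto (sname, cid2) (3 duplicate(s) eliminated) → {(Sam, bio), (Sam, fin), (Sam, hr)}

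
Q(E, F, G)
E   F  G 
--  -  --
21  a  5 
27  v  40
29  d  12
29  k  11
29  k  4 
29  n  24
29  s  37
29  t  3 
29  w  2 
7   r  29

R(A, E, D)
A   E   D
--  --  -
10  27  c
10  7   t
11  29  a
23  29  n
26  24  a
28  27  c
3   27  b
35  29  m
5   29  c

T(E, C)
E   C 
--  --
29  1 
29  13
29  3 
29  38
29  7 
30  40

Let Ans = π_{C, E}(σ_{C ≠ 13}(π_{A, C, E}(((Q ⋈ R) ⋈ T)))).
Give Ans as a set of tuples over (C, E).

Natural join on E: {(27, v, 40, 10, c), (27, v, 40, 28, c), (27, v, 40, 3, b), (29, d, 12, 11, a), (29, d, 12, 23, n), (29, d, 12, 35, m), (29, d, 12, 5, c), (29, k, 11, 11, a), (29, k, 11, 23, n), (29, k, 11, 35, m), (29, k, 11, 5, c), (29, k, 4, 11, a), (29, k, 4, 23, n), (29, k, 4, 35, m), (29, k, 4, 5, c), (29, n, 24, 11, a), (29, n, 24, 23, n), (29, n, 24, 35, m), (29, n, 24, 5, c), (29, s, 37, 11, a), (29, s, 37, 23, n), (29, s, 37, 35, m), (29, s, 37, 5, c), (29, t, 3, 11, a), (29, t, 3, 23, n), (29, t, 3, 35, m), (29, t, 3, 5, c), (29, w, 2, 11, a), (29, w, 2, 23, n), (29, w, 2, 35, m), (29, w, 2, 5, c), (7, r, 29, 10, t)}
Natural join on E: {(29, d, 12, 11, a, 1), (29, d, 12, 11, a, 13), (29, d, 12, 11, a, 3), (29, d, 12, 11, a, 38), (29, d, 12, 11, a, 7), (29, d, 12, 23, n, 1), (29, d, 12, 23, n, 13), (29, d, 12, 23, n, 3), (29, d, 12, 23, n, 38), (29, d, 12, 23, n, 7), (29, d, 12, 35, m, 1), (29, d, 12, 35, m, 13), (29, d, 12, 35, m, 3), (29, d, 12, 35, m, 38), (29, d, 12, 35, m, 7), (29, d, 12, 5, c, 1), (29, d, 12, 5, c, 13), (29, d, 12, 5, c, 3), (29, d, 12, 5, c, 38), (29, d, 12, 5, c, 7), (29, k, 11, 11, a, 1), (29, k, 11, 11, a, 13), (29, k, 11, 11, a, 3), (29, k, 11, 11, a, 38), (29, k, 11, 11, a, 7), (29, k, 11, 23, n, 1), (29, k, 11, 23, n, 13), (29, k, 11, 23, n, 3), (29, k, 11, 23, n, 38), (29, k, 11, 23, n, 7), (29, k, 11, 35, m, 1), (29, k, 11, 35, m, 13), (29, k, 11, 35, m, 3), (29, k, 11, 35, m, 38), (29, k, 11, 35, m, 7), (29, k, 11, 5, c, 1), (29, k, 11, 5, c, 13), (29, k, 11, 5, c, 3), (29, k, 11, 5, c, 38), (29, k, 11, 5, c, 7), (29, k, 4, 11, a, 1), (29, k, 4, 11, a, 13), (29, k, 4, 11, a, 3), (29, k, 4, 11, a, 38), (29, k, 4, 11, a, 7), (29, k, 4, 23, n, 1), (29, k, 4, 23, n, 13), (29, k, 4, 23, n, 3), (29, k, 4, 23, n, 38), (29, k, 4, 23, n, 7), (29, k, 4, 35, m, 1), (29, k, 4, 35, m, 13), (29, k, 4, 35, m, 3), (29, k, 4, 35, m, 38), (29, k, 4, 35, m, 7), (29, k, 4, 5, c, 1), (29, k, 4, 5, c, 13), (29, k, 4, 5, c, 3), (29, k, 4, 5, c, 38), (29, k, 4, 5, c, 7), (29, n, 24, 11, a, 1), (29, n, 24, 11, a, 13), (29, n, 24, 11, a, 3), (29, n, 24, 11, a, 38), (29, n, 24, 11, a, 7), (29, n, 24, 23, n, 1), (29, n, 24, 23, n, 13), (29, n, 24, 23, n, 3), (29, n, 24, 23, n, 38), (29, n, 24, 23, n, 7), (29, n, 24, 35, m, 1), (29, n, 24, 35, m, 13), (29, n, 24, 35, m, 3), (29, n, 24, 35, m, 38), (29, n, 24, 35, m, 7), (29, n, 24, 5, c, 1), (29, n, 24, 5, c, 13), (29, n, 24, 5, c, 3), (29, n, 24, 5, c, 38), (29, n, 24, 5, c, 7), (29, s, 37, 11, a, 1), (29, s, 37, 11, a, 13), (29, s, 37, 11, a, 3), (29, s, 37, 11, a, 38), (29, s, 37, 11, a, 7), (29, s, 37, 23, n, 1), (29, s, 37, 23, n, 13), (29, s, 37, 23, n, 3), (29, s, 37, 23, n, 38), (29, s, 37, 23, n, 7), (29, s, 37, 35, m, 1), (29, s, 37, 35, m, 13), (29, s, 37, 35, m, 3), (29, s, 37, 35, m, 38), (29, s, 37, 35, m, 7), (29, s, 37, 5, c, 1), (29, s, 37, 5, c, 13), (29, s, 37, 5, c, 3), (29, s, 37, 5, c, 38), (29, s, 37, 5, c, 7), (29, t, 3, 11, a, 1), (29, t, 3, 11, a, 13), (29, t, 3, 11, a, 3), (29, t, 3, 11, a, 38), (29, t, 3, 11, a, 7), (29, t, 3, 23, n, 1), (29, t, 3, 23, n, 13), (29, t, 3, 23, n, 3), (29, t, 3, 23, n, 38), (29, t, 3, 23, n, 7), (29, t, 3, 35, m, 1), (29, t, 3, 35, m, 13), (29, t, 3, 35, m, 3), (29, t, 3, 35, m, 38), (29, t, 3, 35, m, 7), (29, t, 3, 5, c, 1), (29, t, 3, 5, c, 13), (29, t, 3, 5, c, 3), (29, t, 3, 5, c, 38), (29, t, 3, 5, c, 7), (29, w, 2, 11, a, 1), (29, w, 2, 11, a, 13), (29, w, 2, 11, a, 3), (29, w, 2, 11, a, 38), (29, w, 2, 11, a, 7), (29, w, 2, 23, n, 1), (29, w, 2, 23, n, 13), (29, w, 2, 23, n, 3), (29, w, 2, 23, n, 38), (29, w, 2, 23, n, 7), (29, w, 2, 35, m, 1), (29, w, 2, 35, m, 13), (29, w, 2, 35, m, 3), (29, w, 2, 35, m, 38), (29, w, 2, 35, m, 7), (29, w, 2, 5, c, 1), (29, w, 2, 5, c, 13), (29, w, 2, 5, c, 3), (29, w, 2, 5, c, 38), (29, w, 2, 5, c, 7)}
π[A, C, E]: project onto (A, C, E) (120 duplicate(s) eliminated) → {(11, 1, 29), (11, 13, 29), (11, 3, 29), (11, 38, 29), (11, 7, 29), (23, 1, 29), (23, 13, 29), (23, 3, 29), (23, 38, 29), (23, 7, 29), (35, 1, 29), (35, 13, 29), (35, 3, 29), (35, 38, 29), (35, 7, 29), (5, 1, 29), (5, 13, 29), (5, 3, 29), (5, 38, 29), (5, 7, 29)}
Selection C ≠ 13: {(11, 1, 29), (11, 3, 29), (11, 38, 29), (11, 7, 29), (23, 1, 29), (23, 3, 29), (23, 38, 29), (23, 7, 29), (35, 1, 29), (35, 3, 29), (35, 38, 29), (35, 7, 29), (5, 1, 29), (5, 3, 29), (5, 38, 29), (5, 7, 29)}
π[C, E]: project onto (C, E) (12 duplicate(s) eliminated) → {(1, 29), (3, 29), (38, 29), (7, 29)}

{(1, 29), (3, 29), (38, 29), (7, 29)}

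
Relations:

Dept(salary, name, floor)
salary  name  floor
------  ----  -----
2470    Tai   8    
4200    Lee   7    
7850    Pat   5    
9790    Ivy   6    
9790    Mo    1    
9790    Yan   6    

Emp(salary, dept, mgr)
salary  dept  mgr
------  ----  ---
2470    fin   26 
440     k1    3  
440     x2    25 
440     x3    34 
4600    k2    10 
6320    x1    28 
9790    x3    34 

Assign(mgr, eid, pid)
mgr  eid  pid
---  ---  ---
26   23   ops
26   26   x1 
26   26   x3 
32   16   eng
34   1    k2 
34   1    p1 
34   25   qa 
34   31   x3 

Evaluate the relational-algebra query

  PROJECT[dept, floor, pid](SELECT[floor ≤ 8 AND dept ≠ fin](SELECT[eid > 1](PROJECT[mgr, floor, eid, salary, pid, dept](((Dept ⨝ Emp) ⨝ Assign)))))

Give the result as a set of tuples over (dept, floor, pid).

Dept ⋈ Emp (natural join on salary): {(2470, Tai, 8, fin, 26), (9790, Ivy, 6, x3, 34), (9790, Mo, 1, x3, 34), (9790, Yan, 6, x3, 34)}
(Dept ⨝ Emp) ⋈ Assign (natural join on mgr): {(2470, Tai, 8, fin, 26, 23, ops), (2470, Tai, 8, fin, 26, 26, x1), (2470, Tai, 8, fin, 26, 26, x3), (9790, Ivy, 6, x3, 34, 1, k2), (9790, Ivy, 6, x3, 34, 1, p1), (9790, Ivy, 6, x3, 34, 25, qa), (9790, Ivy, 6, x3, 34, 31, x3), (9790, Mo, 1, x3, 34, 1, k2), (9790, Mo, 1, x3, 34, 1, p1), (9790, Mo, 1, x3, 34, 25, qa), (9790, Mo, 1, x3, 34, 31, x3), (9790, Yan, 6, x3, 34, 1, k2), (9790, Yan, 6, x3, 34, 1, p1), (9790, Yan, 6, x3, 34, 25, qa), (9790, Yan, 6, x3, 34, 31, x3)}
Keep only column(s) mgr, floor, eid, salary, pid, dept (4 duplicate(s) eliminated): {(26, 8, 23, 2470, ops, fin), (26, 8, 26, 2470, x1, fin), (26, 8, 26, 2470, x3, fin), (34, 1, 1, 9790, k2, x3), (34, 1, 1, 9790, p1, x3), (34, 1, 25, 9790, qa, x3), (34, 1, 31, 9790, x3, x3), (34, 6, 1, 9790, k2, x3), (34, 6, 1, 9790, p1, x3), (34, 6, 25, 9790, qa, x3), (34, 6, 31, 9790, x3, x3)}
σ[eid > 1]: keep tuples satisfying eid > 1 → {(26, 8, 23, 2470, ops, fin), (26, 8, 26, 2470, x1, fin), (26, 8, 26, 2470, x3, fin), (34, 1, 25, 9790, qa, x3), (34, 1, 31, 9790, x3, x3), (34, 6, 25, 9790, qa, x3), (34, 6, 31, 9790, x3, x3)}
σ[floor ≤ 8 AND dept ≠ fin]: keep tuples satisfying floor ≤ 8 AND dept ≠ fin → {(34, 1, 25, 9790, qa, x3), (34, 1, 31, 9790, x3, x3), (34, 6, 25, 9790, qa, x3), (34, 6, 31, 9790, x3, x3)}
Keep only column(s) dept, floor, pid: {(x3, 1, qa), (x3, 1, x3), (x3, 6, qa), (x3, 6, x3)}

{(x3, 1, qa), (x3, 1, x3), (x3, 6, qa), (x3, 6, x3)}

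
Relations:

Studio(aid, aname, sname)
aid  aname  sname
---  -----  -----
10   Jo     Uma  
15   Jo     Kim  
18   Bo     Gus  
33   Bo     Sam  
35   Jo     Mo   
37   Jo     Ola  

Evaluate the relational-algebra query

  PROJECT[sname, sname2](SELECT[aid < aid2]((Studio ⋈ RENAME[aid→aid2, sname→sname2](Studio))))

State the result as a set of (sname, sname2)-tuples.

{(Gus, Sam), (Kim, Mo), (Kim, Ola), (Mo, Ola), (Uma, Kim), (Uma, Mo), (Uma, Ola)}

ρ[aid→aid2, sname→sname2]: schema becomes (aid2, aname, sname2); tuples unchanged.
Studio ⋈ RENAME[aid→aid2, sname→sname2](Studio) (natural join on aname): {(10, Jo, Uma, 10, Uma), (10, Jo, Uma, 15, Kim), (10, Jo, Uma, 35, Mo), (10, Jo, Uma, 37, Ola), (15, Jo, Kim, 10, Uma), (15, Jo, Kim, 15, Kim), (15, Jo, Kim, 35, Mo), (15, Jo, Kim, 37, Ola), (18, Bo, Gus, 18, Gus), (18, Bo, Gus, 33, Sam), (33, Bo, Sam, 18, Gus), (33, Bo, Sam, 33, Sam), (35, Jo, Mo, 10, Uma), (35, Jo, Mo, 15, Kim), (35, Jo, Mo, 35, Mo), (35, Jo, Mo, 37, Ola), (37, Jo, Ola, 10, Uma), (37, Jo, Ola, 15, Kim), (37, Jo, Ola, 35, Mo), (37, Jo, Ola, 37, Ola)}
σ[aid < aid2]: keep tuples satisfying aid < aid2 → {(10, Jo, Uma, 15, Kim), (10, Jo, Uma, 35, Mo), (10, Jo, Uma, 37, Ola), (15, Jo, Kim, 35, Mo), (15, Jo, Kim, 37, Ola), (18, Bo, Gus, 33, Sam), (35, Jo, Mo, 37, Ola)}
π[sname, sname2]: project onto (sname, sname2) → {(Gus, Sam), (Kim, Mo), (Kim, Ola), (Mo, Ola), (Uma, Kim), (Uma, Mo), (Uma, Ola)}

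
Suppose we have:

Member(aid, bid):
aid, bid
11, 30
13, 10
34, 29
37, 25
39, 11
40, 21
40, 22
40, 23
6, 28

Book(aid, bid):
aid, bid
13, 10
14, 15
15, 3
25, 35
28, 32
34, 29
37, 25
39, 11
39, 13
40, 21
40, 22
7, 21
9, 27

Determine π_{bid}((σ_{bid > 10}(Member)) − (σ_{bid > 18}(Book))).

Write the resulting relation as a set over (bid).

{11, 23, 28, 30}

Filtering on bid > 10 leaves {(11, 30), (34, 29), (37, 25), (39, 11), (40, 21), (40, 22), (40, 23), (6, 28)}.
Filtering on bid > 18 leaves {(25, 35), (28, 32), (34, 29), (37, 25), (40, 21), (40, 22), (7, 21), (9, 27)}.
Taking the difference: {(11, 30), (39, 11), (40, 23), (6, 28)}
Keep only column(s) bid: {11, 23, 28, 30}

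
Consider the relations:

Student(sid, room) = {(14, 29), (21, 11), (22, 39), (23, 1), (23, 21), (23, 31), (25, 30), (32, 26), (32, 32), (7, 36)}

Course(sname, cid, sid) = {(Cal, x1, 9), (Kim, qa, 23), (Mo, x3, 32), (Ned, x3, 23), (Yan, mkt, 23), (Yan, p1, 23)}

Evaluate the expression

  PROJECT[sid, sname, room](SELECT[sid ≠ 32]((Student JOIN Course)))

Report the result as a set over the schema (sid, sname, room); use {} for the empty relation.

Student ⋈ Course (natural join on sid): {(23, 1, Kim, qa), (23, 1, Ned, x3), (23, 1, Yan, mkt), (23, 1, Yan, p1), (23, 21, Kim, qa), (23, 21, Ned, x3), (23, 21, Yan, mkt), (23, 21, Yan, p1), (23, 31, Kim, qa), (23, 31, Ned, x3), (23, 31, Yan, mkt), (23, 31, Yan, p1), (32, 26, Mo, x3), (32, 32, Mo, x3)}
Apply σ_{sid ≠ 32}; surviving tuples: {(23, 1, Kim, qa), (23, 1, Ned, x3), (23, 1, Yan, mkt), (23, 1, Yan, p1), (23, 21, Kim, qa), (23, 21, Ned, x3), (23, 21, Yan, mkt), (23, 21, Yan, p1), (23, 31, Kim, qa), (23, 31, Ned, x3), (23, 31, Yan, mkt), (23, 31, Yan, p1)}
π[sid, sname, room]: project onto (sid, sname, room) (3 duplicate(s) eliminated) → {(23, Kim, 1), (23, Kim, 21), (23, Kim, 31), (23, Ned, 1), (23, Ned, 21), (23, Ned, 31), (23, Yan, 1), (23, Yan, 21), (23, Yan, 31)}

{(23, Kim, 1), (23, Kim, 21), (23, Kim, 31), (23, Ned, 1), (23, Ned, 21), (23, Ned, 31), (23, Yan, 1), (23, Yan, 21), (23, Yan, 31)}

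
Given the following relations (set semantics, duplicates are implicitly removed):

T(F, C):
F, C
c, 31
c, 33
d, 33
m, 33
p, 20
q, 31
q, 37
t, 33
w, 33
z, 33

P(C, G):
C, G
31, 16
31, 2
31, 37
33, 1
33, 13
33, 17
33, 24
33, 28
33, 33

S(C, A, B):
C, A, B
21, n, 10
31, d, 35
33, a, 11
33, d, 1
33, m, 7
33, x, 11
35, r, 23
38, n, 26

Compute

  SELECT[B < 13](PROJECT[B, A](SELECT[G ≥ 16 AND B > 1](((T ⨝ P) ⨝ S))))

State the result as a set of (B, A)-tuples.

{(11, a), (11, x), (7, m)}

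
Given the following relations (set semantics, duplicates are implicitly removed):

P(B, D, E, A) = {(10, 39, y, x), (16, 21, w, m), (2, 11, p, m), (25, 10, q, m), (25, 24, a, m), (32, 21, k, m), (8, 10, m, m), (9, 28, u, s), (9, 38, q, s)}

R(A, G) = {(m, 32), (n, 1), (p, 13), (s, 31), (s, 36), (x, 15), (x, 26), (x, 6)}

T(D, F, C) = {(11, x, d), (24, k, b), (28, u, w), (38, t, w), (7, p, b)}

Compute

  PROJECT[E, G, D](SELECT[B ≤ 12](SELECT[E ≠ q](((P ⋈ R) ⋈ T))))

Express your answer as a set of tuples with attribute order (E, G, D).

{(p, 32, 11), (u, 31, 28), (u, 36, 28)}

Natural join on A: {(10, 39, y, x, 15), (10, 39, y, x, 26), (10, 39, y, x, 6), (16, 21, w, m, 32), (2, 11, p, m, 32), (25, 10, q, m, 32), (25, 24, a, m, 32), (32, 21, k, m, 32), (8, 10, m, m, 32), (9, 28, u, s, 31), (9, 28, u, s, 36), (9, 38, q, s, 31), (9, 38, q, s, 36)}
Natural join on D: {(2, 11, p, m, 32, x, d), (25, 24, a, m, 32, k, b), (9, 28, u, s, 31, u, w), (9, 28, u, s, 36, u, w), (9, 38, q, s, 31, t, w), (9, 38, q, s, 36, t, w)}
σ[E ≠ q]: keep tuples satisfying E ≠ q → {(2, 11, p, m, 32, x, d), (25, 24, a, m, 32, k, b), (9, 28, u, s, 31, u, w), (9, 28, u, s, 36, u, w)}
σ[B ≤ 12]: keep tuples satisfying B ≤ 12 → {(2, 11, p, m, 32, x, d), (9, 28, u, s, 31, u, w), (9, 28, u, s, 36, u, w)}
π_{E, G, D} gives {(p, 32, 11), (u, 31, 28), (u, 36, 28)}.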